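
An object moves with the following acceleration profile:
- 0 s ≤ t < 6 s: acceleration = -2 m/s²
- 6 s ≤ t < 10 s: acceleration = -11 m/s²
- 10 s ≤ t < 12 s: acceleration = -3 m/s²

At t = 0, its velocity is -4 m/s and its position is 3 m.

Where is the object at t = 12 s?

On each constant-a segment, Δv = aΔt and Δx = v₀Δt + ½aΔt²; chain segment to segment.
0–6 s: v starts -4 m/s; Δx = -4·6 + ½·-2·6² = -60 m; v ends -16 m/s.
6–10 s: v starts -16 m/s; Δx = -16·4 + ½·-11·4² = -152 m; v ends -60 m/s.
10–12 s: v starts -60 m/s; Δx = -60·2 + ½·-3·2² = -126 m; v ends -66 m/s.
x(12) = 3 + Σ Δx = -335 m.

-335 m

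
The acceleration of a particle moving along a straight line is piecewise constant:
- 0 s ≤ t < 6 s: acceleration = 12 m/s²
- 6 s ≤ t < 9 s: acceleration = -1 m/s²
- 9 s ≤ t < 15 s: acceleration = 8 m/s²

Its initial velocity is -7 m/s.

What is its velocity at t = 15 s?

110 m/s

Δv equals the area under the a-t graph; then v = v₀ + Δv.
0–6 s: 12 × 6 = 72 m/s
6–9 s: -1 × 3 = -3 m/s
9–15 s: 8 × 6 = 48 m/s
Δv = 117 m/s, so v(15) = -7 + (117) = 110 m/s.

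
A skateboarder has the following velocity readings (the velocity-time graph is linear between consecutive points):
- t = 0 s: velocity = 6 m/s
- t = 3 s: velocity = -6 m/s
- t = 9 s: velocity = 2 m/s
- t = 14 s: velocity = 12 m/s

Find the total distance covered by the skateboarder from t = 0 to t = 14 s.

59 m

Total distance travelled is ∫|v| dt — sum the magnitudes of each area piece.
0–3 s: v = 0 at t = 1.5 s; triangle areas 4.5 + 4.5 = 9 m
3–9 s: v = 0 at t = 7.5 s; triangle areas 13.5 + 1.5 = 15 m
9–14 s: |½(2 + 12)(5)| = 35 m
Total distance = 59 m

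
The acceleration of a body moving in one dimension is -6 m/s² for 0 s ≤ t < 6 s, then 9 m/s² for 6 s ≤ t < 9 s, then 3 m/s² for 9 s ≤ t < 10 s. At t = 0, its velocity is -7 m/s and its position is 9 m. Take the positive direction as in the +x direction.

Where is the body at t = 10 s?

-244 m

On each constant-a segment, Δv = aΔt and Δx = v₀Δt + ½aΔt²; chain segment to segment.
0–6 s: v starts -7 m/s; Δx = -7·6 + ½·-6·6² = -150 m; v ends -43 m/s.
6–9 s: v starts -43 m/s; Δx = -43·3 + ½·9·3² = -88.5 m; v ends -16 m/s.
9–10 s: v starts -16 m/s; Δx = -16·1 + ½·3·1² = -14.5 m; v ends -13 m/s.
x(10) = 9 + Σ Δx = -244 m.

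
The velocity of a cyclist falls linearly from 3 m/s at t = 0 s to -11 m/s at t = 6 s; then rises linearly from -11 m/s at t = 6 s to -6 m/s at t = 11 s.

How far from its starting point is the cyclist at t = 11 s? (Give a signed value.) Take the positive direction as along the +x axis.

-66.5 m

Net displacement equals the area under the velocity-time graph (areas below the axis count negative).
0–6 s: ½(3 + -11)(6) = -24 m
6–11 s: ½(-11 + -6)(5) = -42.5 m
Net displacement = -66.5 m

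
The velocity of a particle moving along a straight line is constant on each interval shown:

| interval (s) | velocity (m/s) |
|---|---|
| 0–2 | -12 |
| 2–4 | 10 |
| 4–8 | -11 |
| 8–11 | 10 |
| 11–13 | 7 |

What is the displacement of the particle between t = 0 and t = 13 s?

-4 m

Displacement is the signed area under the v-t curve.
0–2 s: -12 × 2 = -24 m
2–4 s: 10 × 2 = 20 m
4–8 s: -11 × 4 = -44 m
8–11 s: 10 × 3 = 30 m
11–13 s: 7 × 2 = 14 m
Net displacement = -4 m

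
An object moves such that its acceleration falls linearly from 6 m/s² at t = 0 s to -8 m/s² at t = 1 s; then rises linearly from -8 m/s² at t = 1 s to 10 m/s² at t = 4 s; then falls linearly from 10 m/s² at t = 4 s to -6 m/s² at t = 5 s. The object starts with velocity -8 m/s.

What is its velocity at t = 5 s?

-4 m/s

Δv equals the area under the a-t graph; then v = v₀ + Δv.
0–1 s: ½(6 + -8)(1) = -1 m/s
1–4 s: ½(-8 + 10)(3) = 3 m/s
4–5 s: ½(10 + -6)(1) = 2 m/s
Δv = 4 m/s, so v(5) = -8 + (4) = -4 m/s.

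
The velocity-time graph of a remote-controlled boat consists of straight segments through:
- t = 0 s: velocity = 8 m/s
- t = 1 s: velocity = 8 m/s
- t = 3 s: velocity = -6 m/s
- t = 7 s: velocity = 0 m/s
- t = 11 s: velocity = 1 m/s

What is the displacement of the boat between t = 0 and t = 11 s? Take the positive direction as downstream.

Displacement is the signed area under the v-t curve.
0–1 s: 8 × 1 = 8 m
1–3 s: ½(8 + -6)(2) = 2 m
3–7 s: ½(-6 + 0)(4) = -12 m
7–11 s: ½(0 + 1)(4) = 2 m
Net displacement = 0 m

0 m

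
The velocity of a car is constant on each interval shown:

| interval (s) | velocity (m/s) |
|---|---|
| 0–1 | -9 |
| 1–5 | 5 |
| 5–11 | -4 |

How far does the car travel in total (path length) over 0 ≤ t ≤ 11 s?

Total distance travelled is ∫|v| dt — sum the magnitudes of each area piece.
0–1 s: |-9| × 1 = 9 m
1–5 s: |5| × 4 = 20 m
5–11 s: |-4| × 6 = 24 m
Total distance = 53 m

53 m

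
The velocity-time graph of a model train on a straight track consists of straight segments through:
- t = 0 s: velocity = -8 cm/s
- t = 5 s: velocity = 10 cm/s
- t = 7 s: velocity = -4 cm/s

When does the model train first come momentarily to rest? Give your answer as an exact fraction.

v changes sign on 0–5 s (from -8 to 10); the graph is linear there, so v = 0 at t = 0 + (8)·(5 − 0)/(10 − -8) = 20/9 s.

t = 20/9 s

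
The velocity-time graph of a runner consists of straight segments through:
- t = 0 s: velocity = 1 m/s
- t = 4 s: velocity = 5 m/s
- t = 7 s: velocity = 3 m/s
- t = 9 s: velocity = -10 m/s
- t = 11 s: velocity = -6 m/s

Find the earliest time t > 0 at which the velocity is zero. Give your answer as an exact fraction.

t = 97/13 s

v changes sign on 7–9 s (from 3 to -10); the graph is linear there, so v = 0 at t = 7 + (-3)·(9 − 7)/(-10 − 3) = 97/13 s.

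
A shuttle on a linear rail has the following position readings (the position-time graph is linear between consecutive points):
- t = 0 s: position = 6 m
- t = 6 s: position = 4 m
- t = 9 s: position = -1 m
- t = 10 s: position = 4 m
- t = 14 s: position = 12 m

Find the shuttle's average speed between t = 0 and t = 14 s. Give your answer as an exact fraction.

10/7 m/s

Average speed = (total path length)/(elapsed time); on a piecewise-linear x-t graph the path length is Σ|Δx|.
0–6 s: |Δx| = |4 − 6| = 2 m
6–9 s: |Δx| = |-1 − 4| = 5 m
9–10 s: |Δx| = |4 − -1| = 5 m
10–14 s: |Δx| = |12 − 4| = 8 m
Total path = 20 m; average speed = 20/14 = 10/7 m/s.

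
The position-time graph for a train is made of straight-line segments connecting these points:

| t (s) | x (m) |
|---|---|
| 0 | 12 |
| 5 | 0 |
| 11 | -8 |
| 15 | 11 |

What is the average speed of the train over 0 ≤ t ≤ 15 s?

2.6 m/s

Average speed = (total path length)/(elapsed time); on a piecewise-linear x-t graph the path length is Σ|Δx|.
0–5 s: |Δx| = |0 − 12| = 12 m
5–11 s: |Δx| = |-8 − 0| = 8 m
11–15 s: |Δx| = |11 − -8| = 19 m
Total path = 39 m; average speed = 39/15 = 2.6 m/s.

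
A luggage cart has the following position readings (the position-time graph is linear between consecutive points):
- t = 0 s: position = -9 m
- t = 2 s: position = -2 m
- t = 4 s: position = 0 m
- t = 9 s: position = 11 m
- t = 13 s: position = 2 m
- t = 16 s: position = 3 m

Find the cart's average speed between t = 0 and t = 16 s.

Average speed = (total path length)/(elapsed time); on a piecewise-linear x-t graph the path length is Σ|Δx|.
0–2 s: |Δx| = |-2 − -9| = 7 m
2–4 s: |Δx| = |0 − -2| = 2 m
4–9 s: |Δx| = |11 − 0| = 11 m
9–13 s: |Δx| = |2 − 11| = 9 m
13–16 s: |Δx| = |3 − 2| = 1 m
Total path = 30 m; average speed = 30/16 = 1.875 m/s.

1.875 m/s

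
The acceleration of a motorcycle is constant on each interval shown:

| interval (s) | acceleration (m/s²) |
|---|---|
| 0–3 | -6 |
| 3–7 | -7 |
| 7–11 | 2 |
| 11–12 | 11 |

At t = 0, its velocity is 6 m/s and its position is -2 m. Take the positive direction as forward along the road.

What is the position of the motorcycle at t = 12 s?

-285.5 m

On each constant-a segment, Δv = aΔt and Δx = v₀Δt + ½aΔt²; chain segment to segment.
0–3 s: v starts 6 m/s; Δx = 6·3 + ½·-6·3² = -9 m; v ends -12 m/s.
3–7 s: v starts -12 m/s; Δx = -12·4 + ½·-7·4² = -104 m; v ends -40 m/s.
7–11 s: v starts -40 m/s; Δx = -40·4 + ½·2·4² = -144 m; v ends -32 m/s.
11–12 s: v starts -32 m/s; Δx = -32·1 + ½·11·1² = -26.5 m; v ends -21 m/s.
x(12) = -2 + Σ Δx = -285.5 m.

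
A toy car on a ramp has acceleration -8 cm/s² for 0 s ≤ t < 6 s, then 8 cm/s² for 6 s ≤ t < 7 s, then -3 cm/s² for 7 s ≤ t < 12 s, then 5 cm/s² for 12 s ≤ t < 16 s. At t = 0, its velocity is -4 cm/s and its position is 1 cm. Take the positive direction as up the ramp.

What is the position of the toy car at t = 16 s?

-668.5 cm

On each constant-a segment, Δv = aΔt and Δx = v₀Δt + ½aΔt²; chain segment to segment.
0–6 s: v starts -4 cm/s; Δx = -4·6 + ½·-8·6² = -168 cm; v ends -52 cm/s.
6–7 s: v starts -52 cm/s; Δx = -52·1 + ½·8·1² = -48 cm; v ends -44 cm/s.
7–12 s: v starts -44 cm/s; Δx = -44·5 + ½·-3·5² = -257.5 cm; v ends -59 cm/s.
12–16 s: v starts -59 cm/s; Δx = -59·4 + ½·5·4² = -196 cm; v ends -39 cm/s.
x(16) = 1 + Σ Δx = -668.5 cm.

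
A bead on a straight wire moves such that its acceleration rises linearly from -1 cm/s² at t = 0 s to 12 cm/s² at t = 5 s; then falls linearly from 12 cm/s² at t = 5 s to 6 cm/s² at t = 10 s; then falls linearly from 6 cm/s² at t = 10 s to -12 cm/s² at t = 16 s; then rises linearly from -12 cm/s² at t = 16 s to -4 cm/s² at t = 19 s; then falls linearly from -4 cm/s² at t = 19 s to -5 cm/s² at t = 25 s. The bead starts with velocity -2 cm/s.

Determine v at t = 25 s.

1.5 cm/s

Δv equals the area under the a-t graph; then v = v₀ + Δv.
0–5 s: ½(-1 + 12)(5) = 27.5 cm/s
5–10 s: ½(12 + 6)(5) = 45 cm/s
10–16 s: ½(6 + -12)(6) = -18 cm/s
16–19 s: ½(-12 + -4)(3) = -24 cm/s
19–25 s: ½(-4 + -5)(6) = -27 cm/s
Δv = 3.5 cm/s, so v(25) = -2 + (3.5) = 1.5 cm/s.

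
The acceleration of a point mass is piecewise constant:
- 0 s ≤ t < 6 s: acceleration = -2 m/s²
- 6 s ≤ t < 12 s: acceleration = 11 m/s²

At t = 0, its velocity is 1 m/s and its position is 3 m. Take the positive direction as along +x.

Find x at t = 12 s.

105 m

On each constant-a segment, Δv = aΔt and Δx = v₀Δt + ½aΔt²; chain segment to segment.
0–6 s: v starts 1 m/s; Δx = 1·6 + ½·-2·6² = -30 m; v ends -11 m/s.
6–12 s: v starts -11 m/s; Δx = -11·6 + ½·11·6² = 132 m; v ends 55 m/s.
x(12) = 3 + Σ Δx = 105 m.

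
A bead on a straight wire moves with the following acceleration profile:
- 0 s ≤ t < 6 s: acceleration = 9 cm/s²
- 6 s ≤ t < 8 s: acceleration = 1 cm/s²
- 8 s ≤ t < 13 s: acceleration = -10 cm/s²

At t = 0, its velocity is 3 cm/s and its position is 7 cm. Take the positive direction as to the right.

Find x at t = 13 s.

473 cm

On each constant-a segment, Δv = aΔt and Δx = v₀Δt + ½aΔt²; chain segment to segment.
0–6 s: v starts 3 cm/s; Δx = 3·6 + ½·9·6² = 180 cm; v ends 57 cm/s.
6–8 s: v starts 57 cm/s; Δx = 57·2 + ½·1·2² = 116 cm; v ends 59 cm/s.
8–13 s: v starts 59 cm/s; Δx = 59·5 + ½·-10·5² = 170 cm; v ends 9 cm/s.
x(13) = 7 + Σ Δx = 473 cm.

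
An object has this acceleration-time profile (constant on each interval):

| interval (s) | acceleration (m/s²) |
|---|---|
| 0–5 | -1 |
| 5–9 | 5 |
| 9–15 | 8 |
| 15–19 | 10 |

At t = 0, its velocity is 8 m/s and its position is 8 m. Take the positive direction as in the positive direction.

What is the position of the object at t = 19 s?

On each constant-a segment, Δv = aΔt and Δx = v₀Δt + ½aΔt²; chain segment to segment.
0–5 s: v starts 8 m/s; Δx = 8·5 + ½·-1·5² = 27.5 m; v ends 3 m/s.
5–9 s: v starts 3 m/s; Δx = 3·4 + ½·5·4² = 52 m; v ends 23 m/s.
9–15 s: v starts 23 m/s; Δx = 23·6 + ½·8·6² = 282 m; v ends 71 m/s.
15–19 s: v starts 71 m/s; Δx = 71·4 + ½·10·4² = 364 m; v ends 111 m/s.
x(19) = 8 + Σ Δx = 733.5 m.

733.5 m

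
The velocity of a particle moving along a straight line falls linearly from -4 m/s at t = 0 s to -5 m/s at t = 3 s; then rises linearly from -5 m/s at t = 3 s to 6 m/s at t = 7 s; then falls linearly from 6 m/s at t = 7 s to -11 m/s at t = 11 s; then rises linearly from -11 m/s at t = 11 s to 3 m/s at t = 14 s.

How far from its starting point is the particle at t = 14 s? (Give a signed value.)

Displacement is the signed area under the v-t curve.
0–3 s: ½(-4 + -5)(3) = -13.5 m
3–7 s: ½(-5 + 6)(4) = 2 m
7–11 s: ½(6 + -11)(4) = -10 m
11–14 s: ½(-11 + 3)(3) = -12 m
Net displacement = -33.5 m

-33.5 m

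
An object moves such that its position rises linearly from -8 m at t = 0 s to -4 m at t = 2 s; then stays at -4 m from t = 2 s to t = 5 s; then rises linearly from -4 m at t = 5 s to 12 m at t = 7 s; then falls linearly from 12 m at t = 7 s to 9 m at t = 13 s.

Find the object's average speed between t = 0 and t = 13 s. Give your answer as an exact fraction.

Average speed = (total path length)/(elapsed time); on a piecewise-linear x-t graph the path length is Σ|Δx|.
0–2 s: |Δx| = |-4 − -8| = 4 m
2–5 s: |Δx| = |-4 − -4| = 0 m
5–7 s: |Δx| = |12 − -4| = 16 m
7–13 s: |Δx| = |9 − 12| = 3 m
Total path = 23 m; average speed = 23/13 = 23/13 m/s.

23/13 m/s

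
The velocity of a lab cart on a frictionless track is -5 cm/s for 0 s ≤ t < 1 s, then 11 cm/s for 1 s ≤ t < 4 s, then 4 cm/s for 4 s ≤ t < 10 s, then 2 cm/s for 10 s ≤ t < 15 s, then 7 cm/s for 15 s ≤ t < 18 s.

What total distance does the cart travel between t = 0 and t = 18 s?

Total distance travelled is ∫|v| dt — sum the magnitudes of each area piece.
0–1 s: |-5| × 1 = 5 cm
1–4 s: |11| × 3 = 33 cm
4–10 s: |4| × 6 = 24 cm
10–15 s: |2| × 5 = 10 cm
15–18 s: |7| × 3 = 21 cm
Total distance = 93 cm

93 cm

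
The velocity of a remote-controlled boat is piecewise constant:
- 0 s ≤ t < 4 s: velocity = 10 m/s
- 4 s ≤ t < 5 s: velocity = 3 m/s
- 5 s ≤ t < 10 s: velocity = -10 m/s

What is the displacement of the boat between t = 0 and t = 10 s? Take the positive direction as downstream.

Displacement is the signed area under the v-t curve.
0–4 s: 10 × 4 = 40 m
4–5 s: 3 × 1 = 3 m
5–10 s: -10 × 5 = -50 m
Net displacement = -7 m

-7 m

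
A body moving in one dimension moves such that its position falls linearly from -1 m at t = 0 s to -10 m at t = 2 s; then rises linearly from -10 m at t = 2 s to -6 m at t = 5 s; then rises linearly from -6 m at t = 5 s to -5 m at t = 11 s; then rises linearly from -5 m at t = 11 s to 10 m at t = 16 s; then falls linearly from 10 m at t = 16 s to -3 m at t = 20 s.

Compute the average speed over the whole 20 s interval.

Average speed = (total path length)/(elapsed time); on a piecewise-linear x-t graph the path length is Σ|Δx|.
0–2 s: |Δx| = |-10 − -1| = 9 m
2–5 s: |Δx| = |-6 − -10| = 4 m
5–11 s: |Δx| = |-5 − -6| = 1 m
11–16 s: |Δx| = |10 − -5| = 15 m
16–20 s: |Δx| = |-3 − 10| = 13 m
Total path = 42 m; average speed = 42/20 = 2.1 m/s.

2.1 m/s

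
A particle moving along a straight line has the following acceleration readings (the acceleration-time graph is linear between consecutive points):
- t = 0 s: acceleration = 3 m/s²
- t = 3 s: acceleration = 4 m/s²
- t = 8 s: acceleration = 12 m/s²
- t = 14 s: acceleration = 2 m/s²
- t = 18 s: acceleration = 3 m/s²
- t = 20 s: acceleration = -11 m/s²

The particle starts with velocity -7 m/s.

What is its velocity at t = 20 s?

87.5 m/s

Δv equals the area under the a-t graph; then v = v₀ + Δv.
0–3 s: ½(3 + 4)(3) = 10.5 m/s
3–8 s: ½(4 + 12)(5) = 40 m/s
8–14 s: ½(12 + 2)(6) = 42 m/s
14–18 s: ½(2 + 3)(4) = 10 m/s
18–20 s: ½(3 + -11)(2) = -8 m/s
Δv = 94.5 m/s, so v(20) = -7 + (94.5) = 87.5 m/s.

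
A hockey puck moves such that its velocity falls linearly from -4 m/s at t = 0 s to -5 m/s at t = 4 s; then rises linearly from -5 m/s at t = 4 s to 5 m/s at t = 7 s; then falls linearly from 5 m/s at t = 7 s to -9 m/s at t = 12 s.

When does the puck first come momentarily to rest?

t = 5.5 s

v changes sign on 4–7 s (from -5 to 5); the graph is linear there, so v = 0 at t = 4 + (5)·(7 − 4)/(5 − -5) = 5.5 s.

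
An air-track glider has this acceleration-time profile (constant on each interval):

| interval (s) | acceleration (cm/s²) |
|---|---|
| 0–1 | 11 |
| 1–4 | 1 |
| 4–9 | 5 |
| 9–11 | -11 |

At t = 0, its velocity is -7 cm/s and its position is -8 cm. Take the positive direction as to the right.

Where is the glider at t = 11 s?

146.5 cm

On each constant-a segment, Δv = aΔt and Δx = v₀Δt + ½aΔt²; chain segment to segment.
0–1 s: v starts -7 cm/s; Δx = -7·1 + ½·11·1² = -1.5 cm; v ends 4 cm/s.
1–4 s: v starts 4 cm/s; Δx = 4·3 + ½·1·3² = 16.5 cm; v ends 7 cm/s.
4–9 s: v starts 7 cm/s; Δx = 7·5 + ½·5·5² = 97.5 cm; v ends 32 cm/s.
9–11 s: v starts 32 cm/s; Δx = 32·2 + ½·-11·2² = 42 cm; v ends 10 cm/s.
x(11) = -8 + Σ Δx = 146.5 cm.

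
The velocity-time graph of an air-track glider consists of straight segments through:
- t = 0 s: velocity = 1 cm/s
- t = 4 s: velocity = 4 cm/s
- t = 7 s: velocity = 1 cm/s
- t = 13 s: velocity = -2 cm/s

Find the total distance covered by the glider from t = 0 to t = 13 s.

Distance (not displacement) is the total path length: add the absolute areas under v-t.
0–4 s: |½(1 + 4)(4)| = 10 cm
4–7 s: |½(4 + 1)(3)| = 7.5 cm
7–13 s: v = 0 at t = 9 s; triangle areas 1 + 4 = 5 cm
Total distance = 22.5 cm

22.5 cm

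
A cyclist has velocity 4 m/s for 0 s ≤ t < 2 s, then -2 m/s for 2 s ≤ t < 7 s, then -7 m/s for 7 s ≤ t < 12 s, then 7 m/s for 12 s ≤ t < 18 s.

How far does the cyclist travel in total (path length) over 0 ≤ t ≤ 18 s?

Distance (not displacement) is the total path length: add the absolute areas under v-t.
0–2 s: |4| × 2 = 8 m
2–7 s: |-2| × 5 = 10 m
7–12 s: |-7| × 5 = 35 m
12–18 s: |7| × 6 = 42 m
Total distance = 95 m

95 m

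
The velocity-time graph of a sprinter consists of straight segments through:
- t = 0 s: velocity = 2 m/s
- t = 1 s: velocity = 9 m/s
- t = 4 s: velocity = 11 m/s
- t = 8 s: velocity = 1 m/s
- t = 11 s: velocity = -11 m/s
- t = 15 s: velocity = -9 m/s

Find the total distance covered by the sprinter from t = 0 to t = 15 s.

Total distance travelled is ∫|v| dt — sum the magnitudes of each area piece.
0–1 s: |½(2 + 9)(1)| = 5.5 m
1–4 s: |½(9 + 11)(3)| = 30 m
4–8 s: |½(11 + 1)(4)| = 24 m
8–11 s: v = 0 at t = 8.25 s; triangle areas 0.125 + 15.125 = 15.25 m
11–15 s: |½(-11 + -9)(4)| = 40 m
Total distance = 114.75 m

114.75 m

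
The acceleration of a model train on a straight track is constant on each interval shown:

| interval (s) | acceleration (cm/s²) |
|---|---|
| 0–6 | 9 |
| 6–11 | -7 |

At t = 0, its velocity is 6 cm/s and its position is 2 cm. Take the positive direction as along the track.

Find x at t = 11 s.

412.5 cm

On each constant-a segment, Δv = aΔt and Δx = v₀Δt + ½aΔt²; chain segment to segment.
0–6 s: v starts 6 cm/s; Δx = 6·6 + ½·9·6² = 198 cm; v ends 60 cm/s.
6–11 s: v starts 60 cm/s; Δx = 60·5 + ½·-7·5² = 212.5 cm; v ends 25 cm/s.
x(11) = 2 + Σ Δx = 412.5 cm.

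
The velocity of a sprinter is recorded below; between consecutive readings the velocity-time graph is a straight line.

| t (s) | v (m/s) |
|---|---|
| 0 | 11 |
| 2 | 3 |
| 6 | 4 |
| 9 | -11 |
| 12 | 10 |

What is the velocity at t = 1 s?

On 0–2 s the graph is linear from 11 to 3 m/s: v(1) = 11 + (3 − 11)·(1 − 0)/(2 − 0) = 7 m/s.

7 m/s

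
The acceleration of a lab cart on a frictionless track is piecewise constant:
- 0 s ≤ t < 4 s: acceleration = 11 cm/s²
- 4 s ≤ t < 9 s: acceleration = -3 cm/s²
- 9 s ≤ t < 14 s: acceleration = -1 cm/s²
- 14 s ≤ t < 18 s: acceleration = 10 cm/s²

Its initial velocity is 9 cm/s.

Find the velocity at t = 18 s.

Δv equals the area under the a-t graph; then v = v₀ + Δv.
0–4 s: 11 × 4 = 44 cm/s
4–9 s: -3 × 5 = -15 cm/s
9–14 s: -1 × 5 = -5 cm/s
14–18 s: 10 × 4 = 40 cm/s
Δv = 64 cm/s, so v(18) = 9 + (64) = 73 cm/s.

73 cm/s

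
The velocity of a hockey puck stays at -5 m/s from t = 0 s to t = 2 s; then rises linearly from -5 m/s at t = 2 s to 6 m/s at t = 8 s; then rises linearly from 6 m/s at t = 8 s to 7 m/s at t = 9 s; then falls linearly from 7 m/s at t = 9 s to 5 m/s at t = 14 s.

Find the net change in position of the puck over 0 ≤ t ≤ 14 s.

Displacement is the signed area under the v-t curve.
0–2 s: -5 × 2 = -10 m
2–8 s: ½(-5 + 6)(6) = 3 m
8–9 s: ½(6 + 7)(1) = 6.5 m
9–14 s: ½(7 + 5)(5) = 30 m
Net displacement = 29.5 m

29.5 m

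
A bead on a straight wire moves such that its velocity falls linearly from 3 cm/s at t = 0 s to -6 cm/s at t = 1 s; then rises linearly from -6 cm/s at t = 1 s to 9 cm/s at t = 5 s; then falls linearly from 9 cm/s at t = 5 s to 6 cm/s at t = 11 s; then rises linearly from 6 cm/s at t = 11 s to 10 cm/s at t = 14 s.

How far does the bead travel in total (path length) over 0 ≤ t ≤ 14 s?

87.1 cm

Total distance travelled is ∫|v| dt — sum the magnitudes of each area piece.
0–1 s: v = 0 at t = 1/3 s; triangle areas 0.5 + 2 = 2.5 cm
1–5 s: v = 0 at t = 2.6 s; triangle areas 4.8 + 10.8 = 15.6 cm
5–11 s: |½(9 + 6)(6)| = 45 cm
11–14 s: |½(6 + 10)(3)| = 24 cm
Total distance = 87.1 cm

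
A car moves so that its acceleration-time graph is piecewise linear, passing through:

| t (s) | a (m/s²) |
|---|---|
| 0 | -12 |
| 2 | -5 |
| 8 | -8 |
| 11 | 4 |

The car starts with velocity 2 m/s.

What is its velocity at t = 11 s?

-60 m/s

Δv equals the area under the a-t graph; then v = v₀ + Δv.
0–2 s: ½(-12 + -5)(2) = -17 m/s
2–8 s: ½(-5 + -8)(6) = -39 m/s
8–11 s: ½(-8 + 4)(3) = -6 m/s
Δv = -62 m/s, so v(11) = 2 + (-62) = -60 m/s.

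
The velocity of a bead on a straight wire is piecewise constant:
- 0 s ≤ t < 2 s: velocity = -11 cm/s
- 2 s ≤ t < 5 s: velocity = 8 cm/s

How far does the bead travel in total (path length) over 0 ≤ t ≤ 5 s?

46 cm

Distance (not displacement) is the total path length: add the absolute areas under v-t.
0–2 s: |-11| × 2 = 22 cm
2–5 s: |8| × 3 = 24 cm
Total distance = 46 cm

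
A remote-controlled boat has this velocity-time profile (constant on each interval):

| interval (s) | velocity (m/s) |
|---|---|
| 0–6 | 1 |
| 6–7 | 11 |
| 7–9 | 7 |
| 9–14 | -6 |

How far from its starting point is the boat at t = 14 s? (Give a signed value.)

1 m

Displacement is the signed area under the v-t curve.
0–6 s: 1 × 6 = 6 m
6–7 s: 11 × 1 = 11 m
7–9 s: 7 × 2 = 14 m
9–14 s: -6 × 5 = -30 m
Net displacement = 1 m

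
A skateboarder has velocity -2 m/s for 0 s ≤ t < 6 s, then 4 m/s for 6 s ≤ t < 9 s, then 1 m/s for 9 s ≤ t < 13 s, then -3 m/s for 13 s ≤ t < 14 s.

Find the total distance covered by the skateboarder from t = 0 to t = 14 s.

31 m

Distance (not displacement) is the total path length: add the absolute areas under v-t.
0–6 s: |-2| × 6 = 12 m
6–9 s: |4| × 3 = 12 m
9–13 s: |1| × 4 = 4 m
13–14 s: |-3| × 1 = 3 m
Total distance = 31 m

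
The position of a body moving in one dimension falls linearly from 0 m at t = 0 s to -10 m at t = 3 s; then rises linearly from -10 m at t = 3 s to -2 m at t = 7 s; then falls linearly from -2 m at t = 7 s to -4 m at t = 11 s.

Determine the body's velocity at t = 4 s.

2 m/s

Velocity is the slope of the x-t graph on 3–7 s: (-2 − -10)/(7 − 3) = 2 m/s.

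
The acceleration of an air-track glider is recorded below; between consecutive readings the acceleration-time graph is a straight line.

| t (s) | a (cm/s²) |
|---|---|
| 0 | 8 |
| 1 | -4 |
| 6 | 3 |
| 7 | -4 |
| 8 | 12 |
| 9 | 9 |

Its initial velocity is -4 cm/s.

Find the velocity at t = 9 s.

9.5 cm/s

Δv equals the area under the a-t graph; then v = v₀ + Δv.
0–1 s: ½(8 + -4)(1) = 2 cm/s
1–6 s: ½(-4 + 3)(5) = -2.5 cm/s
6–7 s: ½(3 + -4)(1) = -0.5 cm/s
7–8 s: ½(-4 + 12)(1) = 4 cm/s
8–9 s: ½(12 + 9)(1) = 10.5 cm/s
Δv = 13.5 cm/s, so v(9) = -4 + (13.5) = 9.5 cm/s.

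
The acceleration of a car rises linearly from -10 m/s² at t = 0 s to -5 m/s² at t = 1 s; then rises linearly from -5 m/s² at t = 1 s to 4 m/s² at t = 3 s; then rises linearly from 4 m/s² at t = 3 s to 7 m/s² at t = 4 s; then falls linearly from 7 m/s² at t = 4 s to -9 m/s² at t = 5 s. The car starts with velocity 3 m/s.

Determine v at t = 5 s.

Δv equals the area under the a-t graph; then v = v₀ + Δv.
0–1 s: ½(-10 + -5)(1) = -7.5 m/s
1–3 s: ½(-5 + 4)(2) = -1 m/s
3–4 s: ½(4 + 7)(1) = 5.5 m/s
4–5 s: ½(7 + -9)(1) = -1 m/s
Δv = -4 m/s, so v(5) = 3 + (-4) = -1 m/s.

-1 m/s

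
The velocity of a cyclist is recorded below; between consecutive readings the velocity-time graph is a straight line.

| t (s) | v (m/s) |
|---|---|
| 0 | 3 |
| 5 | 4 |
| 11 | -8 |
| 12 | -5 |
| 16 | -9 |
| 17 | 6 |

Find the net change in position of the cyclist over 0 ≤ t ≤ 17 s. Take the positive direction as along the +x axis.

Net displacement equals the area under the velocity-time graph (areas below the axis count negative).
0–5 s: ½(3 + 4)(5) = 17.5 m
5–11 s: ½(4 + -8)(6) = -12 m
11–12 s: ½(-8 + -5)(1) = -6.5 m
12–16 s: ½(-5 + -9)(4) = -28 m
16–17 s: ½(-9 + 6)(1) = -1.5 m
Net displacement = -30.5 m

-30.5 m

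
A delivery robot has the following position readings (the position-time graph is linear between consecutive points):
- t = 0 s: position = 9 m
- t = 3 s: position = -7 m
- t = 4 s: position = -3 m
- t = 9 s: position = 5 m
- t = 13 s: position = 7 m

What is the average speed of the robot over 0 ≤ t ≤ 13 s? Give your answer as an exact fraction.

Average speed = (total path length)/(elapsed time); on a piecewise-linear x-t graph the path length is Σ|Δx|.
0–3 s: |Δx| = |-7 − 9| = 16 m
3–4 s: |Δx| = |-3 − -7| = 4 m
4–9 s: |Δx| = |5 − -3| = 8 m
9–13 s: |Δx| = |7 − 5| = 2 m
Total path = 30 m; average speed = 30/13 = 30/13 m/s.

30/13 m/s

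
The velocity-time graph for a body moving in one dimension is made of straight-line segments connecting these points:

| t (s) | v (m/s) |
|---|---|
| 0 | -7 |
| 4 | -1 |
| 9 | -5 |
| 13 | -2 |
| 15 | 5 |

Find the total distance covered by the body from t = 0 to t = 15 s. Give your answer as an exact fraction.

344/7 m

Distance (not displacement) is the total path length: add the absolute areas under v-t.
0–4 s: |½(-7 + -1)(4)| = 16 m
4–9 s: |½(-1 + -5)(5)| = 15 m
9–13 s: |½(-5 + -2)(4)| = 14 m
13–15 s: v = 0 at t = 95/7 s; triangle areas 4/7 + 25/7 = 29/7 m
Total distance = 344/7 m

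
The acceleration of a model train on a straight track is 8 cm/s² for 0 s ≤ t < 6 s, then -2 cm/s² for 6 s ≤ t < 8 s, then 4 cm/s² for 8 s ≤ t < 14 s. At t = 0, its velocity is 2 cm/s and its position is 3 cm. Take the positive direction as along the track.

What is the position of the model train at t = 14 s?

On each constant-a segment, Δv = aΔt and Δx = v₀Δt + ½aΔt²; chain segment to segment.
0–6 s: v starts 2 cm/s; Δx = 2·6 + ½·8·6² = 156 cm; v ends 50 cm/s.
6–8 s: v starts 50 cm/s; Δx = 50·2 + ½·-2·2² = 96 cm; v ends 46 cm/s.
8–14 s: v starts 46 cm/s; Δx = 46·6 + ½·4·6² = 348 cm; v ends 70 cm/s.
x(14) = 3 + Σ Δx = 603 cm.

603 cm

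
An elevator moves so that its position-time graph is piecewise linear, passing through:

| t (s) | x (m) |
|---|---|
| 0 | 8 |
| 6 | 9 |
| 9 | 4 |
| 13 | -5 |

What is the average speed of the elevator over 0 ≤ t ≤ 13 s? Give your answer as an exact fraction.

15/13 m/s

Average speed = (total path length)/(elapsed time); on a piecewise-linear x-t graph the path length is Σ|Δx|.
0–6 s: |Δx| = |9 − 8| = 1 m
6–9 s: |Δx| = |4 − 9| = 5 m
9–13 s: |Δx| = |-5 − 4| = 9 m
Total path = 15 m; average speed = 15/13 = 15/13 m/s.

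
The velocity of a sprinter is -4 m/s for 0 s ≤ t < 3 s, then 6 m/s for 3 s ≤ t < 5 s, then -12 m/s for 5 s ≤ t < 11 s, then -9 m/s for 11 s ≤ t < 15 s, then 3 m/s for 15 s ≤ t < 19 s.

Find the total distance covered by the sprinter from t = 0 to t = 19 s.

Total distance travelled is ∫|v| dt — sum the magnitudes of each area piece.
0–3 s: |-4| × 3 = 12 m
3–5 s: |6| × 2 = 12 m
5–11 s: |-12| × 6 = 72 m
11–15 s: |-9| × 4 = 36 m
15–19 s: |3| × 4 = 12 m
Total distance = 144 m

144 m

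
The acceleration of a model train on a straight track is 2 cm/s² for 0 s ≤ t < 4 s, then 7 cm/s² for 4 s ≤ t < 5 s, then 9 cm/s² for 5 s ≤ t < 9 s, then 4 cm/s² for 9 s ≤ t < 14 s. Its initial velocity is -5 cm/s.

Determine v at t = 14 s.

66 cm/s

Δv equals the area under the a-t graph; then v = v₀ + Δv.
0–4 s: 2 × 4 = 8 cm/s
4–5 s: 7 × 1 = 7 cm/s
5–9 s: 9 × 4 = 36 cm/s
9–14 s: 4 × 5 = 20 cm/s
Δv = 71 cm/s, so v(14) = -5 + (71) = 66 cm/s.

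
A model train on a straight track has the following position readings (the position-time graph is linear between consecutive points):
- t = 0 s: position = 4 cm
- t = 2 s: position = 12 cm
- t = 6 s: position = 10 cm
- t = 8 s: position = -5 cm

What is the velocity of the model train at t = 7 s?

-7.5 cm/s

Velocity is the slope of the x-t graph on 6–8 s: (-5 − 10)/(8 − 6) = -7.5 cm/s.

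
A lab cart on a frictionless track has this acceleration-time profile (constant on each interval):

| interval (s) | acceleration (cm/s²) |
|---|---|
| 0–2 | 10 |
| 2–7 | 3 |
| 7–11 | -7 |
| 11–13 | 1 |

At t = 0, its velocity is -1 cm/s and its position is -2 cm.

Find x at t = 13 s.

On each constant-a segment, Δv = aΔt and Δx = v₀Δt + ½aΔt²; chain segment to segment.
0–2 s: v starts -1 cm/s; Δx = -1·2 + ½·10·2² = 18 cm; v ends 19 cm/s.
2–7 s: v starts 19 cm/s; Δx = 19·5 + ½·3·5² = 132.5 cm; v ends 34 cm/s.
7–11 s: v starts 34 cm/s; Δx = 34·4 + ½·-7·4² = 80 cm; v ends 6 cm/s.
11–13 s: v starts 6 cm/s; Δx = 6·2 + ½·1·2² = 14 cm; v ends 8 cm/s.
x(13) = -2 + Σ Δx = 242.5 cm.

242.5 cm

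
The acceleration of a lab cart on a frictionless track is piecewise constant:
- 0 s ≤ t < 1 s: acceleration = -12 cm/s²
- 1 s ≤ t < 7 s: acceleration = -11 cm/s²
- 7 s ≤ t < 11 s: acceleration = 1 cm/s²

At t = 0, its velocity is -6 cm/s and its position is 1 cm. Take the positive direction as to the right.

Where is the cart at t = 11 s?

-645 cm

On each constant-a segment, Δv = aΔt and Δx = v₀Δt + ½aΔt²; chain segment to segment.
0–1 s: v starts -6 cm/s; Δx = -6·1 + ½·-12·1² = -12 cm; v ends -18 cm/s.
1–7 s: v starts -18 cm/s; Δx = -18·6 + ½·-11·6² = -306 cm; v ends -84 cm/s.
7–11 s: v starts -84 cm/s; Δx = -84·4 + ½·1·4² = -328 cm; v ends -80 cm/s.
x(11) = 1 + Σ Δx = -645 cm.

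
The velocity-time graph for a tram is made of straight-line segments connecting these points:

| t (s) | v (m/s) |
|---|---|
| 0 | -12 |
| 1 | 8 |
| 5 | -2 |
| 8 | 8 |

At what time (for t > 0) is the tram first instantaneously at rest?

v changes sign on 0–1 s (from -12 to 8); the graph is linear there, so v = 0 at t = 0 + (12)·(1 − 0)/(8 − -12) = 0.6 s.

t = 0.6 s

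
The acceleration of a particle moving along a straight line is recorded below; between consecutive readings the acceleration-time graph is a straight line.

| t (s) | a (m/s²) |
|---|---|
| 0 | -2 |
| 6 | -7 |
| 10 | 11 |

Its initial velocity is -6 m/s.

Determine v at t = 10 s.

-25 m/s

Δv equals the area under the a-t graph; then v = v₀ + Δv.
0–6 s: ½(-2 + -7)(6) = -27 m/s
6–10 s: ½(-7 + 11)(4) = 8 m/s
Δv = -19 m/s, so v(10) = -6 + (-19) = -25 m/s.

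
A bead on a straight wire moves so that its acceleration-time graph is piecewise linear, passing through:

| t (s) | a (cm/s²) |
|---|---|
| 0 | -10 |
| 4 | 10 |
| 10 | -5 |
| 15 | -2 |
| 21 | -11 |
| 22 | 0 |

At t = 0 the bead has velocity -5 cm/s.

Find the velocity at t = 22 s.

-52 cm/s

Δv equals the area under the a-t graph; then v = v₀ + Δv.
0–4 s: ½(-10 + 10)(4) = 0 cm/s
4–10 s: ½(10 + -5)(6) = 15 cm/s
10–15 s: ½(-5 + -2)(5) = -17.5 cm/s
15–21 s: ½(-2 + -11)(6) = -39 cm/s
21–22 s: ½(-11 + 0)(1) = -5.5 cm/s
Δv = -47 cm/s, so v(22) = -5 + (-47) = -52 cm/s.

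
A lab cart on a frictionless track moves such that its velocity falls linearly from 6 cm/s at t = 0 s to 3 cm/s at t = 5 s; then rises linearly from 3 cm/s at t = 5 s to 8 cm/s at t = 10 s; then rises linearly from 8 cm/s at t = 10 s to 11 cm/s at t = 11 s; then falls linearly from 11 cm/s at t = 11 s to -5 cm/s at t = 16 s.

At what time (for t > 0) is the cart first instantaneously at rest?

t = 14.4375 s

v changes sign on 11–16 s (from 11 to -5); the graph is linear there, so v = 0 at t = 11 + (-11)·(16 − 11)/(-5 − 11) = 14.4375 s.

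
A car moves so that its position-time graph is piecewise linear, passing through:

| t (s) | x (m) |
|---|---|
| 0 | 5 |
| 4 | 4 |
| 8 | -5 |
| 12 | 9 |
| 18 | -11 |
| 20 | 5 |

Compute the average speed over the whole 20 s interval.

Average speed = (total path length)/(elapsed time); on a piecewise-linear x-t graph the path length is Σ|Δx|.
0–4 s: |Δx| = |4 − 5| = 1 m
4–8 s: |Δx| = |-5 − 4| = 9 m
8–12 s: |Δx| = |9 − -5| = 14 m
12–18 s: |Δx| = |-11 − 9| = 20 m
18–20 s: |Δx| = |5 − -11| = 16 m
Total path = 60 m; average speed = 60/20 = 3 m/s.

3 m/s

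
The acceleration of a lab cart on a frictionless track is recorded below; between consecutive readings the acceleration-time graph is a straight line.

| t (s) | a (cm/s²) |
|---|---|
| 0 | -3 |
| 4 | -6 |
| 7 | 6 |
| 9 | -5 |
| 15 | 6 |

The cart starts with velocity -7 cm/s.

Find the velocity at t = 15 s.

-21 cm/s

Δv equals the area under the a-t graph; then v = v₀ + Δv.
0–4 s: ½(-3 + -6)(4) = -18 cm/s
4–7 s: ½(-6 + 6)(3) = 0 cm/s
7–9 s: ½(6 + -5)(2) = 1 cm/s
9–15 s: ½(-5 + 6)(6) = 3 cm/s
Δv = -14 cm/s, so v(15) = -7 + (-14) = -21 cm/s.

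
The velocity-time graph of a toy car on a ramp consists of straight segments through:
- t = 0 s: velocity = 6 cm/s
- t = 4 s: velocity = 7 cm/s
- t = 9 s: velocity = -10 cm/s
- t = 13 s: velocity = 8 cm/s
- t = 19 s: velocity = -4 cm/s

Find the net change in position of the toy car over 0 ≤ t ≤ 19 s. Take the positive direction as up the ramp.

Displacement is the signed area under the v-t curve.
0–4 s: ½(6 + 7)(4) = 26 cm
4–9 s: ½(7 + -10)(5) = -7.5 cm
9–13 s: ½(-10 + 8)(4) = -4 cm
13–19 s: ½(8 + -4)(6) = 12 cm
Net displacement = 26.5 cm

26.5 cm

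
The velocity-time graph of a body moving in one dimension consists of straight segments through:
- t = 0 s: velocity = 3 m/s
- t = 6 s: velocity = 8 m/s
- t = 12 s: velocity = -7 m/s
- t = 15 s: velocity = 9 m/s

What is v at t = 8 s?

3 m/s

On 6–12 s the graph is linear from 8 to -7 m/s: v(8) = 8 + (-7 − 8)·(8 − 6)/(12 − 6) = 3 m/s.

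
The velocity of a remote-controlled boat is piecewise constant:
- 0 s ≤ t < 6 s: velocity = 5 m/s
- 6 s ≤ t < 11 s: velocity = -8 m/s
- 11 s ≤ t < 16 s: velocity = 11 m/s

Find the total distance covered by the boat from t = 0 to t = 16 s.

Total distance travelled is ∫|v| dt — sum the magnitudes of each area piece.
0–6 s: |5| × 6 = 30 m
6–11 s: |-8| × 5 = 40 m
11–16 s: |11| × 5 = 55 m
Total distance = 125 m

125 m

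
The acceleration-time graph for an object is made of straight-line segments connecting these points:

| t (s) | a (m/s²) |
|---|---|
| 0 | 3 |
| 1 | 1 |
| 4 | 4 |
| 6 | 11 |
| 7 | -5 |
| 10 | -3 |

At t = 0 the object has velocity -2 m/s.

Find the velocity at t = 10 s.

13.5 m/s

Δv equals the area under the a-t graph; then v = v₀ + Δv.
0–1 s: ½(3 + 1)(1) = 2 m/s
1–4 s: ½(1 + 4)(3) = 7.5 m/s
4–6 s: ½(4 + 11)(2) = 15 m/s
6–7 s: ½(11 + -5)(1) = 3 m/s
7–10 s: ½(-5 + -3)(3) = -12 m/s
Δv = 15.5 m/s, so v(10) = -2 + (15.5) = 13.5 m/s.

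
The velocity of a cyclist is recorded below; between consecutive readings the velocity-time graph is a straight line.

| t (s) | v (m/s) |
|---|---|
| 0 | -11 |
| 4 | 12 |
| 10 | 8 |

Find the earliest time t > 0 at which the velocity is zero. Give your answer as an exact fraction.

t = 44/23 s

v changes sign on 0–4 s (from -11 to 12); the graph is linear there, so v = 0 at t = 0 + (11)·(4 − 0)/(12 − -11) = 44/23 s.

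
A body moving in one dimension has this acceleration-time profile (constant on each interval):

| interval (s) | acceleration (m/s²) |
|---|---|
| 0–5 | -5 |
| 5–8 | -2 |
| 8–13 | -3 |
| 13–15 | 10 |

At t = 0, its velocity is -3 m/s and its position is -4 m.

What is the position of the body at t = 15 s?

-460 m

On each constant-a segment, Δv = aΔt and Δx = v₀Δt + ½aΔt²; chain segment to segment.
0–5 s: v starts -3 m/s; Δx = -3·5 + ½·-5·5² = -77.5 m; v ends -28 m/s.
5–8 s: v starts -28 m/s; Δx = -28·3 + ½·-2·3² = -93 m; v ends -34 m/s.
8–13 s: v starts -34 m/s; Δx = -34·5 + ½·-3·5² = -207.5 m; v ends -49 m/s.
13–15 s: v starts -49 m/s; Δx = -49·2 + ½·10·2² = -78 m; v ends -29 m/s.
x(15) = -4 + Σ Δx = -460 m.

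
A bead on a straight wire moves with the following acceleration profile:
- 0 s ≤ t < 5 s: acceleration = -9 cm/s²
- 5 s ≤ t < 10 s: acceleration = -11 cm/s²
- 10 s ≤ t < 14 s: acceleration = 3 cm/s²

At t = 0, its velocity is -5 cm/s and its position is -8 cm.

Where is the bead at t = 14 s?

-929 cm

On each constant-a segment, Δv = aΔt and Δx = v₀Δt + ½aΔt²; chain segment to segment.
0–5 s: v starts -5 cm/s; Δx = -5·5 + ½·-9·5² = -137.5 cm; v ends -50 cm/s.
5–10 s: v starts -50 cm/s; Δx = -50·5 + ½·-11·5² = -387.5 cm; v ends -105 cm/s.
10–14 s: v starts -105 cm/s; Δx = -105·4 + ½·3·4² = -396 cm; v ends -93 cm/s.
x(14) = -8 + Σ Δx = -929 cm.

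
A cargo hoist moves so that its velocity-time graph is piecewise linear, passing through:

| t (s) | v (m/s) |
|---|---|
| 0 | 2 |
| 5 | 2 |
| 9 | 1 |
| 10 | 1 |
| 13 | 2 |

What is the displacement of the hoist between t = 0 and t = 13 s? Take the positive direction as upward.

Displacement is the signed area under the v-t curve.
0–5 s: 2 × 5 = 10 m
5–9 s: ½(2 + 1)(4) = 6 m
9–10 s: 1 × 1 = 1 m
10–13 s: ½(1 + 2)(3) = 4.5 m
Net displacement = 21.5 m

21.5 m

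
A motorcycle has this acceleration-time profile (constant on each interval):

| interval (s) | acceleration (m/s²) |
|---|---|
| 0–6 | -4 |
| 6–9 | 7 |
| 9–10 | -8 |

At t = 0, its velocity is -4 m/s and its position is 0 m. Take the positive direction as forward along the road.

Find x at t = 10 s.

On each constant-a segment, Δv = aΔt and Δx = v₀Δt + ½aΔt²; chain segment to segment.
0–6 s: v starts -4 m/s; Δx = -4·6 + ½·-4·6² = -96 m; v ends -28 m/s.
6–9 s: v starts -28 m/s; Δx = -28·3 + ½·7·3² = -52.5 m; v ends -7 m/s.
9–10 s: v starts -7 m/s; Δx = -7·1 + ½·-8·1² = -11 m; v ends -15 m/s.
x(10) = 0 + Σ Δx = -159.5 m.

-159.5 m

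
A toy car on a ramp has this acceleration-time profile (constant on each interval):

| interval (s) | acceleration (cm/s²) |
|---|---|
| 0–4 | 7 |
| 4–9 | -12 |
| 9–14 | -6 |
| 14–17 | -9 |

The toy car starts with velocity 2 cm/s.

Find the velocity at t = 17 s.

-87 cm/s

Δv equals the area under the a-t graph; then v = v₀ + Δv.
0–4 s: 7 × 4 = 28 cm/s
4–9 s: -12 × 5 = -60 cm/s
9–14 s: -6 × 5 = -30 cm/s
14–17 s: -9 × 3 = -27 cm/s
Δv = -89 cm/s, so v(17) = 2 + (-89) = -87 cm/s.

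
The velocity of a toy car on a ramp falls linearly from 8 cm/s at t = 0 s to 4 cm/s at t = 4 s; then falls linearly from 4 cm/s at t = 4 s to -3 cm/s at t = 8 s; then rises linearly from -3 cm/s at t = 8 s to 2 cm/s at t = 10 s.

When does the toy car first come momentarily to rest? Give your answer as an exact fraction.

v changes sign on 4–8 s (from 4 to -3); the graph is linear there, so v = 0 at t = 4 + (-4)·(8 − 4)/(-3 − 4) = 44/7 s.

t = 44/7 s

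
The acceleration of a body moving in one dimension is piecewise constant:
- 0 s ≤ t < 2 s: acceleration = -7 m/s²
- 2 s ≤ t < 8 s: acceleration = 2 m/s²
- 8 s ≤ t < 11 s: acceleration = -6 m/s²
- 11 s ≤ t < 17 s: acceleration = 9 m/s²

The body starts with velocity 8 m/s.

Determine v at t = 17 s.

42 m/s

Δv equals the area under the a-t graph; then v = v₀ + Δv.
0–2 s: -7 × 2 = -14 m/s
2–8 s: 2 × 6 = 12 m/s
8–11 s: -6 × 3 = -18 m/s
11–17 s: 9 × 6 = 54 m/s
Δv = 34 m/s, so v(17) = 8 + (34) = 42 m/s.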